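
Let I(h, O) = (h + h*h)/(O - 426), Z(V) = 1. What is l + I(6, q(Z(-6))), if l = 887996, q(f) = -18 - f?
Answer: 395158178/445 ≈ 8.8800e+5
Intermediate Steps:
I(h, O) = (h + h²)/(-426 + O)
l + I(6, q(Z(-6))) = 887996 + 6*(1 + 6)/(-426 + (-18 - 1*1)) = 887996 + 6*7/(-426 + (-18 - 1)) = 887996 + 6*7/(-426 - 19) = 887996 + 6*7/(-445) = 887996 + 6*(-1/445)*7 = 887996 - 42/445 = 395158178/445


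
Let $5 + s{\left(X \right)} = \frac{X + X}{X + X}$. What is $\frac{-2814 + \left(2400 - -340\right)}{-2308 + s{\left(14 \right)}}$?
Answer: $\frac{37}{1156} \approx 0.032007$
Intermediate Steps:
$s{\left(X \right)} = -4$ ($s{\left(X \right)} = -5 + \frac{X + X}{X + X} = -5 + \frac{2 X}{2 X} = -5 + 2 X \frac{1}{2 X} = -5 + 1 = -4$)
$\frac{-2814 + \left(2400 - -340\right)}{-2308 + s{\left(14 \right)}} = \frac{-2814 + \left(2400 - -340\right)}{-2308 - 4} = \frac{-2814 + \left(2400 + 340\right)}{-2312} = \left(-2814 + 2740\right) \left(- \frac{1}{2312}\right) = \left(-74\right) \left(- \frac{1}{2312}\right) = \frac{37}{1156}$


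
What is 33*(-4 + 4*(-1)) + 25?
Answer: -239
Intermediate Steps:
33*(-4 + 4*(-1)) + 25 = 33*(-4 - 4) + 25 = 33*(-8) + 25 = -264 + 25 = -239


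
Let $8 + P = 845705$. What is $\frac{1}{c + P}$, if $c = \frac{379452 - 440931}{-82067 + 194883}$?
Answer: $\frac{10256}{8673462843} \approx 1.1825 \cdot 10^{-6}$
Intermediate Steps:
$P = 845697$ ($P = -8 + 845705 = 845697$)
$c = - \frac{5589}{10256}$ ($c = - \frac{61479}{112816} = \left(-61479\right) \frac{1}{112816} = - \frac{5589}{10256} \approx -0.54495$)
$\frac{1}{c + P} = \frac{1}{- \frac{5589}{10256} + 845697} = \frac{1}{\frac{8673462843}{10256}} = \frac{10256}{8673462843}$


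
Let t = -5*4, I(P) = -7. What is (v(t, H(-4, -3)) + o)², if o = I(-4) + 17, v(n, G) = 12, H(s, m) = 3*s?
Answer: 484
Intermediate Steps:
t = -20
o = 10 (o = -7 + 17 = 10)
(v(t, H(-4, -3)) + o)² = (12 + 10)² = 22² = 484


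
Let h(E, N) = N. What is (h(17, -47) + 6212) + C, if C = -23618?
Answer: -17453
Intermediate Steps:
(h(17, -47) + 6212) + C = (-47 + 6212) - 23618 = 6165 - 23618 = -17453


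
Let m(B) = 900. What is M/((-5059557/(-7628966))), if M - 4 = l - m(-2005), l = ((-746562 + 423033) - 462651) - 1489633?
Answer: -5789645184298/1686519 ≈ -3.4329e+6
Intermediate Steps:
l = -2275813 (l = (-323529 - 462651) - 1489633 = -786180 - 1489633 = -2275813)
M = -2276709 (M = 4 + (-2275813 - 1*900) = 4 + (-2275813 - 900) = 4 - 2276713 = -2276709)
M/((-5059557/(-7628966))) = -2276709/((-5059557/(-7628966))) = -2276709/((-5059557*(-1/7628966))) = -2276709/5059557/7628966 = -2276709*7628966/5059557 = -5789645184298/1686519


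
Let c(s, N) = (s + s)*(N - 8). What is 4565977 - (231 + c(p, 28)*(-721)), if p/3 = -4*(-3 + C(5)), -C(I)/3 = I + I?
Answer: 15986386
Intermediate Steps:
C(I) = -6*I (C(I) = -3*(I + I) = -6*I)
p = 396 (p = 3*(-4*(-3 - 6*5)) = 3*(-4*(-3 - 30)) = 3*(-4*(-33)) = 3*132 = 396)
c(s, N) = 2*s*(-8 + N) (c(s, N) = (2*s)*(-8 + N) = 2*s*(-8 + N))
4565977 - (231 + c(p, 28)*(-721)) = 4565977 - (231 + (2*396*(-8 + 28))*(-721)) = 4565977 - (231 + (2*396*20)*(-721)) = 4565977 - (231 + 15840*(-721)) = 4565977 - (231 - 11420640) = 4565977 - 1*(-11420409) = 4565977 + 11420409 = 15986386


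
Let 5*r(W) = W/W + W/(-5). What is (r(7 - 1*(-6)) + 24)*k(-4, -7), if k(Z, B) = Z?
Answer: -2368/25 ≈ -94.720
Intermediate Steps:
r(W) = ⅕ - W/25 (r(W) = (W/W + W/(-5))/5 = (1 + W*(-⅕))/5 = (1 - W/5)/5 = ⅕ - W/25)
(r(7 - 1*(-6)) + 24)*k(-4, -7) = ((⅕ - (7 - 1*(-6))/25) + 24)*(-4) = ((⅕ - (7 + 6)/25) + 24)*(-4) = ((⅕ - 1/25*13) + 24)*(-4) = ((⅕ - 13/25) + 24)*(-4) = (-8/25 + 24)*(-4) = (592/25)*(-4) = -2368/25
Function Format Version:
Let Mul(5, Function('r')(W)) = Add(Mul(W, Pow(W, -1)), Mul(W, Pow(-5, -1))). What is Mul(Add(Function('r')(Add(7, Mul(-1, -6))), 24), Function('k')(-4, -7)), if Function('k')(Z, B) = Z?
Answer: Rational(-2368, 25) ≈ -94.720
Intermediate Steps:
Function('r')(W) = Add(Rational(1, 5), Mul(Rational(-1, 25), W)) (Function('r')(W) = Mul(Rational(1, 5), Add(Mul(W, Pow(W, -1)), Mul(W, Pow(-5, -1)))) = Mul(Rational(1, 5), Add(1, Mul(W, Rational(-1, 5)))) = Mul(Rational(1, 5), Add(1, Mul(Rational(-1, 5), W))) = Add(Rational(1, 5), Mul(Rational(-1, 25), W)))
Mul(Add(Function('r')(Add(7, Mul(-1, -6))), 24), Function('k')(-4, -7)) = Mul(Add(Add(Rational(1, 5), Mul(Rational(-1, 25), Add(7, Mul(-1, -6)))), 24), -4) = Mul(Add(Add(Rational(1, 5), Mul(Rational(-1, 25), Add(7, 6))), 24), -4) = Mul(Add(Add(Rational(1, 5), Mul(Rational(-1, 25), 13)), 24), -4) = Mul(Add(Add(Rational(1, 5), Rational(-13, 25)), 24), -4) = Mul(Add(Rational(-8, 25), 24), -4) = Mul(Rational(592, 25), -4) = Rational(-2368, 25)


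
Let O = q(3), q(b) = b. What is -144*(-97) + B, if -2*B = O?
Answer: 27933/2 ≈ 13967.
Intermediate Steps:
O = 3
B = -3/2 (B = -½*3 = -3/2 ≈ -1.5000)
-144*(-97) + B = -144*(-97) - 3/2 = 13968 - 3/2 = 27933/2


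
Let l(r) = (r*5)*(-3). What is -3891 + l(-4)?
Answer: -3831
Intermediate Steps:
l(r) = -15*r (l(r) = (5*r)*(-3) = -15*r)
-3891 + l(-4) = -3891 - 15*(-4) = -3891 + 60 = -3831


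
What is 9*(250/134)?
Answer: 1125/67 ≈ 16.791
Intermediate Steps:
9*(250/134) = 9*(250*(1/134)) = 9*(125/67) = 1125/67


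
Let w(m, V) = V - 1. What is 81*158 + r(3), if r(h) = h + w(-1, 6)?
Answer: 12806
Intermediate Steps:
w(m, V) = -1 + V
r(h) = 5 + h (r(h) = h + (-1 + 6) = h + 5 = 5 + h)
81*158 + r(3) = 81*158 + (5 + 3) = 12798 + 8 = 12806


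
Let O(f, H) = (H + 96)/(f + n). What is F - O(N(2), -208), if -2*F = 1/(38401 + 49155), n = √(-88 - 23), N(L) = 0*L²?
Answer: -1/175112 - 112*I*√111/111 ≈ -5.7106e-6 - 10.631*I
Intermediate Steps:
N(L) = 0
n = I*√111 (n = √(-111) = I*√111 ≈ 10.536*I)
O(f, H) = (96 + H)/(f + I*√111) (O(f, H) = (H + 96)/(f + I*√111) = (96 + H)/(f + I*√111))
F = -1/175112 (F = -1/(2*(38401 + 49155)) = -½/87556 = -½*1/87556 = -1/175112 ≈ -5.7106e-6)
F - O(N(2), -208) = -1/175112 - (96 - 208)/(0 + I*√111) = -1/175112 - (-112)/(I*√111) = -1/175112 - (-I*√111/111)*(-112) = -1/175112 - 112*I*√111/111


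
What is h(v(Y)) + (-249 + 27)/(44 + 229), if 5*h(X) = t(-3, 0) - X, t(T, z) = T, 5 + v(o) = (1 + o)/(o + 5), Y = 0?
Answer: -1031/2275 ≈ -0.45319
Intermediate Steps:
v(o) = -5 + (1 + o)/(5 + o) (v(o) = -5 + (1 + o)/(o + 5) = -5 + (1 + o)/(5 + o))
h(X) = -3/5 - X/5 (h(X) = (-3 - X)/5 = -3/5 - X/5)
h(v(Y)) + (-249 + 27)/(44 + 229) = (-3/5 - 4*(-6 - 1*0)/(5*(5 + 0))) + (-249 + 27)/(44 + 229) = (-3/5 - 4*(-6 + 0)/(5*5)) - 222/273 = (-3/5 - 4*(-6)/(5*5)) - 222*1/273 = (-3/5 - 1/5*(-24/5)) - 74/91 = (-3/5 + 24/25) - 74/91 = 9/25 - 74/91 = -1031/2275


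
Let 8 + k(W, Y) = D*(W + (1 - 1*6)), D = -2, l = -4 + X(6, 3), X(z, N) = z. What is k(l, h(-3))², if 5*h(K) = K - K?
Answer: 4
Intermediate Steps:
l = 2 (l = -4 + 6 = 2)
h(K) = 0 (h(K) = (K - K)/5 = (⅕)*0 = 0)
k(W, Y) = 2 - 2*W (k(W, Y) = -8 - 2*(W + (1 - 1*6)) = -8 - 2*(W + (1 - 6)) = -8 - 2*(W - 5) = -8 - 2*(-5 + W) = -8 + (10 - 2*W) = 2 - 2*W)
k(l, h(-3))² = (2 - 2*2)² = (2 - 4)² = (-2)² = 4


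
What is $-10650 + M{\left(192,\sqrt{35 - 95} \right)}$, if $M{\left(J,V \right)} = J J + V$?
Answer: $26214 + 2 i \sqrt{15} \approx 26214.0 + 7.746 i$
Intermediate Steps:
$M{\left(J,V \right)} = V + J^{2}$ ($M{\left(J,V \right)} = J^{2} + V = V + J^{2}$)
$-10650 + M{\left(192,\sqrt{35 - 95} \right)} = -10650 + \left(\sqrt{35 - 95} + 192^{2}\right) = -10650 + \left(\sqrt{-60} + 36864\right) = -10650 + \left(2 i \sqrt{15} + 36864\right) = -10650 + \left(36864 + 2 i \sqrt{15}\right) = 26214 + 2 i \sqrt{15}$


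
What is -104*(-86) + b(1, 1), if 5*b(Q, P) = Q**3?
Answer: 44721/5 ≈ 8944.2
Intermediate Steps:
b(Q, P) = Q**3/5
-104*(-86) + b(1, 1) = -104*(-86) + (1/5)*1**3 = 8944 + (1/5)*1 = 8944 + 1/5 = 44721/5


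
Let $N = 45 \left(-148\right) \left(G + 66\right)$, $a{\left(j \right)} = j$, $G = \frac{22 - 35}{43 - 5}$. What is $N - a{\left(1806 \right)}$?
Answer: $- \frac{8342664}{19} \approx -4.3909 \cdot 10^{5}$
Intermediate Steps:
$G = - \frac{13}{38} \approx -0.34211$
$N = - \frac{8308350}{19}$ ($N = 45 \left(-148\right) \left(- \frac{13}{38} + 66\right) = \left(-6660\right) \frac{2495}{38} = - \frac{8308350}{19} \approx -4.3728 \cdot 10^{5}$)
$N - a{\left(1806 \right)} = - \frac{8308350}{19} - 1806 = - \frac{8342664}{19}$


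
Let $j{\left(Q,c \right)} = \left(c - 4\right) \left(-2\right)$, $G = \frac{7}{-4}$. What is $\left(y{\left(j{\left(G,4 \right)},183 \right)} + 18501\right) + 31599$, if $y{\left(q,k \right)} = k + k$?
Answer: $50466$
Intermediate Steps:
$G = - \frac{7}{4}$ ($G = 7 \left(- \frac{1}{4}\right) = - \frac{7}{4} \approx -1.75$)
$j{\left(Q,c \right)} = 8 - 2 c$ ($j{\left(Q,c \right)} = \left(-4 + c\right) \left(-2\right) = 8 - 2 c$)
$y{\left(q,k \right)} = 2 k$
$\left(y{\left(j{\left(G,4 \right)},183 \right)} + 18501\right) + 31599 = \left(2 \cdot 183 + 18501\right) + 31599 = \left(366 + 18501\right) + 31599 = 18867 + 31599 = 50466$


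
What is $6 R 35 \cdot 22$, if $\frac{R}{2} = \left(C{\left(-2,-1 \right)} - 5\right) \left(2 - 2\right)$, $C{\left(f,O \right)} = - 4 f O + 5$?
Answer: $0$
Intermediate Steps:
$C{\left(f,O \right)} = 5 - 4 O f$ ($C{\left(f,O \right)} = - 4 O f + 5 = 5 - 4 O f$)
$R = 0$ ($R = 2 \left(\left(5 - \left(-4\right) \left(-2\right)\right) - 5\right) \left(2 - 2\right) = 2 \left(\left(5 - 8\right) - 5\right) 0 = 2 \left(-3 - 5\right) 0 = 2 \left(\left(-8\right) 0\right) = 2 \cdot 0 = 0$)
$6 R 35 \cdot 22 = 6 \cdot 0 \cdot 35 \cdot 22 = 0 \cdot 35 \cdot 22 = 0 \cdot 22 = 0$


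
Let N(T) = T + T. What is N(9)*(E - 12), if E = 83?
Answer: 1278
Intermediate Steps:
N(T) = 2*T
N(9)*(E - 12) = (2*9)*(83 - 12) = 18*71 = 1278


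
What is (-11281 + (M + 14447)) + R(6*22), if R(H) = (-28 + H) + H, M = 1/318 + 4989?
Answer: 2668339/318 ≈ 8391.0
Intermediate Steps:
M = 1586503/318 (M = 1/318 + 4989 = 1586503/318 ≈ 4989.0)
R(H) = -28 + 2*H
(-11281 + (M + 14447)) + R(6*22) = (-11281 + (1586503/318 + 14447)) + (-28 + 2*(6*22)) = (-11281 + 6180649/318) + (-28 + 2*132) = 2593291/318 + (-28 + 264) = 2593291/318 + 236 = 2668339/318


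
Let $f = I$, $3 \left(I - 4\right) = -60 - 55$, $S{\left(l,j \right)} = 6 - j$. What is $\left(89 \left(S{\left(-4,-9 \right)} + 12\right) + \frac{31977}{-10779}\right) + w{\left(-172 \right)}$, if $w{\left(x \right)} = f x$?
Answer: $\frac{89523548}{10779} \approx 8305.4$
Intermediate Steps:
$I = - \frac{103}{3}$ ($I = 4 + \frac{-60 - 55}{3} = 4 + \frac{1}{3} \left(-115\right) = 4 - \frac{115}{3} = - \frac{103}{3} \approx -34.333$)
$f = - \frac{103}{3} \approx -34.333$
$w{\left(x \right)} = - \frac{103 x}{3}$
$\left(89 \left(S{\left(-4,-9 \right)} + 12\right) + \frac{31977}{-10779}\right) + w{\left(-172 \right)} = \left(89 \left(\left(6 - -9\right) + 12\right) + \frac{31977}{-10779}\right) - - \frac{17716}{3} = \left(89 \left(\left(6 + 9\right) + 12\right) + 31977 \left(- \frac{1}{10779}\right)\right) + \frac{17716}{3} = \left(89 \left(15 + 12\right) - \frac{10659}{3593}\right) + \frac{17716}{3} = \left(89 \cdot 27 - \frac{10659}{3593}\right) + \frac{17716}{3} = \left(2403 - \frac{10659}{3593}\right) + \frac{17716}{3} = \frac{8623320}{3593} + \frac{17716}{3} = \frac{89523548}{10779}$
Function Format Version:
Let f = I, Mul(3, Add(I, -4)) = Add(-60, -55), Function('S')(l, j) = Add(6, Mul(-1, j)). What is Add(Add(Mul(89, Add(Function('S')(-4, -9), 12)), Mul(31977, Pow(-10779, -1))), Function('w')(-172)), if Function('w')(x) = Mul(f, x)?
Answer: Rational(89523548, 10779) ≈ 8305.4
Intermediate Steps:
I = Rational(-103, 3) (I = Add(4, Mul(Rational(1, 3), Add(-60, -55))) = Add(4, Mul(Rational(1, 3), -115)) = Add(4, Rational(-115, 3)) = Rational(-103, 3) ≈ -34.333)
f = Rational(-103, 3) ≈ -34.333
Function('w')(x) = Mul(Rational(-103, 3), x)
Add(Add(Mul(89, Add(Function('S')(-4, -9), 12)), Mul(31977, Pow(-10779, -1))), Function('w')(-172)) = Add(Add(Mul(89, Add(Add(6, Mul(-1, -9)), 12)), Mul(31977, Pow(-10779, -1))), Mul(Rational(-103, 3), -172)) = Add(Add(Mul(89, Add(Add(6, 9), 12)), Mul(31977, Rational(-1, 10779))), Rational(17716, 3)) = Add(Add(Mul(89, Add(15, 12)), Rational(-10659, 3593)), Rational(17716, 3)) = Add(Add(Mul(89, 27), Rational(-10659, 3593)), Rational(17716, 3)) = Add(Add(2403, Rational(-10659, 3593)), Rational(17716, 3)) = Add(Rational(8623320, 3593), Rational(17716, 3)) = Rational(89523548, 10779)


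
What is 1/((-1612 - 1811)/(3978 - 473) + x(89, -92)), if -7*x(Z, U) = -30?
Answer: 24535/81189 ≈ 0.30220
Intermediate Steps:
x(Z, U) = 30/7 (x(Z, U) = -⅐*(-30) = 30/7)
1/((-1612 - 1811)/(3978 - 473) + x(89, -92)) = 1/((-1612 - 1811)/(3978 - 473) + 30/7) = 1/(-3423/3505 + 30/7) = 1/(81189/24535) = 24535/81189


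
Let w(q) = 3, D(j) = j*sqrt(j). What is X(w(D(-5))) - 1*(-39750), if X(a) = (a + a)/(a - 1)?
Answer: 39753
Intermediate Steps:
D(j) = j**(3/2)
X(a) = 2*a/(-1 + a) (X(a) = (2*a)/(-1 + a) = 2*a/(-1 + a))
X(w(D(-5))) - 1*(-39750) = 2*3/(-1 + 3) - 1*(-39750) = 2*3/2 + 39750 = 2*3*(1/2) + 39750 = 3 + 39750 = 39753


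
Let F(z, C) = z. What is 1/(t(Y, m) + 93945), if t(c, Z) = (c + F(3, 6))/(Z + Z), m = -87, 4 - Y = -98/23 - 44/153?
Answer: 612306/57523046531 ≈ 1.0645e-5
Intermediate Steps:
Y = 30082/3519 (Y = 4 - (-98/23 - 44/153) = 4 - 1*(-16006/3519) = 4 + 16006/3519 = 30082/3519 ≈ 8.5484)
t(c, Z) = (3 + c)/(2*Z) (t(c, Z) = (c + 3)/(Z + Z) = (3 + c)/((2*Z)) = (3 + c)*(1/(2*Z)) = (3 + c)/(2*Z))
1/(t(Y, m) + 93945) = 1/((1/2)*(3 + 30082/3519)/(-87) + 93945) = 1/((1/2)*(-1/87)*(40639/3519) + 93945) = 1/(-40639/612306 + 93945) = 1/(57523046531/612306) = 612306/57523046531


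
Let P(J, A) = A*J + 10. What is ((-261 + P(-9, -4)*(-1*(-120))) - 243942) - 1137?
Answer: -239820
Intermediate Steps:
P(J, A) = 10 + A*J
((-261 + P(-9, -4)*(-1*(-120))) - 243942) - 1137 = ((-261 + (10 - 4*(-9))*(-1*(-120))) - 243942) - 1137 = ((-261 + (10 + 36)*120) - 243942) - 1137 = ((-261 + 46*120) - 243942) - 1137 = ((-261 + 5520) - 243942) - 1137 = (5259 - 243942) - 1137 = -238683 - 1137 = -239820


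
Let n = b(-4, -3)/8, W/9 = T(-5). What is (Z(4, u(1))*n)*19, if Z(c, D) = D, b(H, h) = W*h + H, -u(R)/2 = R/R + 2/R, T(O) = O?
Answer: -7467/4 ≈ -1866.8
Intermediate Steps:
W = -45 (W = 9*(-5) = -45)
u(R) = -2 - 4/R (u(R) = -2*(R/R + 2/R) = -2*(1 + 2/R) = -2 - 4/R)
b(H, h) = H - 45*h (b(H, h) = -45*h + H = H - 45*h)
n = 131/8 (n = (-4 - 45*(-3))/8 = (-4 + 135)*(1/8) = 131*(1/8) = 131/8 ≈ 16.375)
(Z(4, u(1))*n)*19 = ((-2 - 4/1)*(131/8))*19 = ((-2 - 4*1)*(131/8))*19 = ((-2 - 4)*(131/8))*19 = -6*131/8*19 = -393/4*19 = -7467/4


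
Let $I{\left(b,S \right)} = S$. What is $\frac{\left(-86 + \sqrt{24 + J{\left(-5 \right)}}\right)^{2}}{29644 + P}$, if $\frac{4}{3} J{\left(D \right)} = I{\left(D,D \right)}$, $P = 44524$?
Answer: $\frac{26569}{296672} \approx 0.089557$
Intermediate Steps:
$J{\left(D \right)} = \frac{3 D}{4}$
$\frac{\left(-86 + \sqrt{24 + J{\left(-5 \right)}}\right)^{2}}{29644 + P} = \frac{\left(-86 + \sqrt{24 + \frac{3}{4} \left(-5\right)}\right)^{2}}{29644 + 44524} = \frac{\left(-86 + \sqrt{24 - \frac{15}{4}}\right)^{2}}{74168} = \left(-86 + \sqrt{\frac{81}{4}}\right)^{2} \cdot \frac{1}{74168} = \left(-86 + \frac{9}{2}\right)^{2} \cdot \frac{1}{74168} = \left(- \frac{163}{2}\right)^{2} \cdot \frac{1}{74168} = \frac{26569}{4} \cdot \frac{1}{74168} = \frac{26569}{296672}$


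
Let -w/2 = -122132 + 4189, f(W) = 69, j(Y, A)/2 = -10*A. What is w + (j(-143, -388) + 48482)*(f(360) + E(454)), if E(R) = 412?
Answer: 27288288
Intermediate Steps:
j(Y, A) = -20*A (j(Y, A) = 2*(-10*A) = -20*A)
w = 235886 (w = -2*(-122132 + 4189) = -2*(-117943) = 235886)
w + (j(-143, -388) + 48482)*(f(360) + E(454)) = 235886 + (-20*(-388) + 48482)*(69 + 412) = 235886 + (7760 + 48482)*481 = 235886 + 56242*481 = 235886 + 27052402 = 27288288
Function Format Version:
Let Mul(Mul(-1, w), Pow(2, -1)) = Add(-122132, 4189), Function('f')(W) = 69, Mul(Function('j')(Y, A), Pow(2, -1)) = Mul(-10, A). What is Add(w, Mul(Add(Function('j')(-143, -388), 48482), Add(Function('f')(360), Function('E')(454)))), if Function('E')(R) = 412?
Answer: 27288288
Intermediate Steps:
Function('j')(Y, A) = Mul(-20, A) (Function('j')(Y, A) = Mul(2, Mul(-10, A)) = Mul(-20, A))
w = 235886 (w = Mul(-2, Add(-122132, 4189)) = Mul(-2, -117943) = 235886)
Add(w, Mul(Add(Function('j')(-143, -388), 48482), Add(Function('f')(360), Function('E')(454)))) = Add(235886, Mul(Add(Mul(-20, -388), 48482), Add(69, 412))) = Add(235886, Mul(Add(7760, 48482), 481)) = Add(235886, Mul(56242, 481)) = Add(235886, 27052402) = 27288288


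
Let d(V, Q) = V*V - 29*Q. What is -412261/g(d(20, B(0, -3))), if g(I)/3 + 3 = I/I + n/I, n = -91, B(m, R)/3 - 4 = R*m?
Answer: 1649044/45 ≈ 36645.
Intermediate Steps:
B(m, R) = 12 + 3*R*m (B(m, R) = 12 + 3*(R*m) = 12 + 3*R*m)
d(V, Q) = V**2 - 29*Q
g(I) = -6 - 273/I (g(I) = -9 + 3*(I/I - 91/I) = -9 + 3*(1 - 91/I) = -9 + (3 - 273/I) = -6 - 273/I)
-412261/g(d(20, B(0, -3))) = -412261/(-6 - 273/(20**2 - 29*(12 + 3*(-3)*0))) = -412261/(-6 - 273/(400 - 29*(12 + 0))) = -412261/(-6 - 273/(400 - 29*12)) = -412261/(-6 - 273/(400 - 348)) = -412261/(-6 - 273/52) = -412261/(-6 - 273*1/52) = -412261/(-6 - 21/4) = -412261/(-45/4) = -412261*(-4/45) = 1649044/45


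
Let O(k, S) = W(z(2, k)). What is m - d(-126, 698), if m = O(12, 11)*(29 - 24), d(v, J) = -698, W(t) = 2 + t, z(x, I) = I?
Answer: 768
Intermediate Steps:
O(k, S) = 2 + k
m = 70 (m = (2 + 12)*(29 - 24) = 14*5 = 70)
m - d(-126, 698) = 70 - 1*(-698) = 70 + 698 = 768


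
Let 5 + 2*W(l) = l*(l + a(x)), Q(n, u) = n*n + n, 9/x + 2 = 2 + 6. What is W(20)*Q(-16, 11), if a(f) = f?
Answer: 51000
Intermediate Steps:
x = 3/2 (x = 9/(-2 + (2 + 6)) = 9/(-2 + 8) = 9/6 = 9*(1/6) = 3/2 ≈ 1.5000)
Q(n, u) = n + n**2 (Q(n, u) = n**2 + n = n + n**2)
W(l) = -5/2 + l*(3/2 + l)/2 (W(l) = -5/2 + (l*(l + 3/2))/2 = -5/2 + (l*(3/2 + l))/2 = -5/2 + l*(3/2 + l)/2)
W(20)*Q(-16, 11) = (-5/2 + (1/2)*20**2 + (3/4)*20)*(-16*(1 - 16)) = (-5/2 + (1/2)*400 + 15)*(-16*(-15)) = (-5/2 + 200 + 15)*240 = (425/2)*240 = 51000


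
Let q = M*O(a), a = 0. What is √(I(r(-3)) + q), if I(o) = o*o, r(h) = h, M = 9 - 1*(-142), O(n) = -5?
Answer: I*√746 ≈ 27.313*I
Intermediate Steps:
M = 151 (M = 9 + 142 = 151)
I(o) = o²
q = -755 (q = 151*(-5) = -755)
√(I(r(-3)) + q) = √((-3)² - 755) = √(9 - 755) = √(-746) = I*√746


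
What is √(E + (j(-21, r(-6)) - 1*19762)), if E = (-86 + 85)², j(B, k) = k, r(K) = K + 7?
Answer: 4*I*√1235 ≈ 140.57*I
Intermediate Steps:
r(K) = 7 + K
E = 1 (E = (-1)² = 1)
√(E + (j(-21, r(-6)) - 1*19762)) = √(1 + ((7 - 6) - 1*19762)) = √(1 + (1 - 19762)) = √(1 - 19761) = √(-19760) = 4*I*√1235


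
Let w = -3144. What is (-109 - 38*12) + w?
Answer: -3709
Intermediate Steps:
(-109 - 38*12) + w = (-109 - 38*12) - 3144 = (-109 - 456) - 3144 = -565 - 3144 = -3709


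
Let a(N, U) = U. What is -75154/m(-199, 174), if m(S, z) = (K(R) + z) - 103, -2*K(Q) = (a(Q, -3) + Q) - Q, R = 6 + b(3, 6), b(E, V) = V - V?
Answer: -150308/145 ≈ -1036.6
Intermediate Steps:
b(E, V) = 0
R = 6 (R = 6 + 0 = 6)
K(Q) = 3/2 (K(Q) = -((-3 + Q) - Q)/2 = -1/2*(-3) = 3/2)
m(S, z) = -203/2 + z (m(S, z) = (3/2 + z) - 103 = -203/2 + z)
-75154/m(-199, 174) = -75154/(-203/2 + 174) = -75154/145/2 = -75154*2/145 = -150308/145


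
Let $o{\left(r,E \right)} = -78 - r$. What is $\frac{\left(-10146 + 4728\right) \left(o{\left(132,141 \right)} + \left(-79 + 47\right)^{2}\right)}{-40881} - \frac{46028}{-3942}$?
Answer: $\frac{3211147342}{26858817} \approx 119.56$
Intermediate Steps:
$\frac{\left(-10146 + 4728\right) \left(o{\left(132,141 \right)} + \left(-79 + 47\right)^{2}\right)}{-40881} - \frac{46028}{-3942} = \frac{\left(-10146 + 4728\right) \left(\left(-78 - 132\right) + \left(-79 + 47\right)^{2}\right)}{-40881} - \frac{46028}{-3942} = - 5418 \left(\left(-78 - 132\right) + \left(-32\right)^{2}\right) \left(- \frac{1}{40881}\right) - - \frac{23014}{1971} = - 5418 \left(-210 + 1024\right) \left(- \frac{1}{40881}\right) + \frac{23014}{1971} = \left(-5418\right) 814 \left(- \frac{1}{40881}\right) + \frac{23014}{1971} = \left(-4410252\right) \left(- \frac{1}{40881}\right) + \frac{23014}{1971} = \frac{1470084}{13627} + \frac{23014}{1971} = \frac{3211147342}{26858817}$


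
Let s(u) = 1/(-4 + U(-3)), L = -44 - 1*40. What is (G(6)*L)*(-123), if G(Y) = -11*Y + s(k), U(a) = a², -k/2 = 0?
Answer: -3399228/5 ≈ -6.7985e+5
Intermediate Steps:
k = 0 (k = -2*0 = 0)
L = -84 (L = -44 - 40 = -84)
s(u) = ⅕ (s(u) = 1/(-4 + (-3)²) = 1/(-4 + 9) = 1/5 = ⅕)
G(Y) = ⅕ - 11*Y (G(Y) = -11*Y + ⅕ = ⅕ - 11*Y)
(G(6)*L)*(-123) = ((⅕ - 11*6)*(-84))*(-123) = ((⅕ - 66)*(-84))*(-123) = -329/5*(-84)*(-123) = (27636/5)*(-123) = -3399228/5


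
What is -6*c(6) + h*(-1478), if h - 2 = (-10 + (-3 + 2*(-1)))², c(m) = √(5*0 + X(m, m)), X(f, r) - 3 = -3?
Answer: -335506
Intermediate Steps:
X(f, r) = 0 (X(f, r) = 3 - 3 = 0)
c(m) = 0 (c(m) = √(5*0 + 0) = √(0 + 0) = √0 = 0)
h = 227 (h = 2 + (-10 + (-3 + 2*(-1)))² = 2 + (-10 + (-3 - 2))² = 2 + (-10 - 5)² = 2 + (-15)² = 2 + 225 = 227)
-6*c(6) + h*(-1478) = -6*0 + 227*(-1478) = 0 - 335506 = -335506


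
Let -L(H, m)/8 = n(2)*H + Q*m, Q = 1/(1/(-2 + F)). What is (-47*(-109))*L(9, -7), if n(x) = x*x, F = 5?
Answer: -614760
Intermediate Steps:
n(x) = x²
Q = 3 (Q = 1/(1/(-2 + 5)) = 1/(1/3) = 1/(⅓) = 3)
L(H, m) = -32*H - 24*m (L(H, m) = -8*(2²*H + 3*m) = -8*(4*H + 3*m) = -8*(3*m + 4*H) = -32*H - 24*m)
(-47*(-109))*L(9, -7) = (-47*(-109))*(-32*9 - 24*(-7)) = 5123*(-288 + 168) = 5123*(-120) = -614760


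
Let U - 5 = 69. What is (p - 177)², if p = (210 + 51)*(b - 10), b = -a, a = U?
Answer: 488454201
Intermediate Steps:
U = 74 (U = 5 + 69 = 74)
a = 74
b = -74 (b = -1*74 = -74)
p = -21924 (p = (210 + 51)*(-74 - 10) = 261*(-84) = -21924)
(p - 177)² = (-21924 - 177)² = (-22101)² = 488454201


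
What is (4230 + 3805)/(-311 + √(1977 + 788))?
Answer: -2498885/93956 - 8035*√2765/93956 ≈ -31.093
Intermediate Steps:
(4230 + 3805)/(-311 + √(1977 + 788)) = 8035/(-311 + √2765)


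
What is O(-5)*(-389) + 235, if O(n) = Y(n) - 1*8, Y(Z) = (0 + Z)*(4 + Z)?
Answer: 1402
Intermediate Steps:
Y(Z) = Z*(4 + Z)
O(n) = -8 + n*(4 + n) (O(n) = n*(4 + n) - 1*8 = n*(4 + n) - 8 = -8 + n*(4 + n))
O(-5)*(-389) + 235 = (-8 - 5*(4 - 5))*(-389) + 235 = (-8 - 5*(-1))*(-389) + 235 = (-8 + 5)*(-389) + 235 = -3*(-389) + 235 = 1167 + 235 = 1402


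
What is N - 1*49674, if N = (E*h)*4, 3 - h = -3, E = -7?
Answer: -49842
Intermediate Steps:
h = 6 (h = 3 - 1*(-3) = 3 + 3 = 6)
N = -168 (N = -7*6*4 = -42*4 = -168)
N - 1*49674 = -168 - 1*49674 = -168 - 49674 = -49842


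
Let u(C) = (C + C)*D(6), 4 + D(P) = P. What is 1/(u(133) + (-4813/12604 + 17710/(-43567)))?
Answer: 549118468/291698120165 ≈ 0.0018825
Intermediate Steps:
D(P) = -4 + P
u(C) = 4*C (u(C) = (C + C)*(-4 + 6) = (2*C)*2 = 4*C)
1/(u(133) + (-4813/12604 + 17710/(-43567))) = 1/(4*133 + (-4813/12604 + 17710/(-43567))) = 1/(532 + (-4813*1/12604 + 17710*(-1/43567))) = 1/(532 + (-4813/12604 - 17710/43567)) = 1/(532 - 432904811/549118468) = 1/(291698120165/549118468) = 549118468/291698120165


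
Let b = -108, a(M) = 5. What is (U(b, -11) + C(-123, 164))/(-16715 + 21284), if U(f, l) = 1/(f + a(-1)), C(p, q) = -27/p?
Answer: 886/19294887 ≈ 4.5919e-5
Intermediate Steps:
U(f, l) = 1/(5 + f) (U(f, l) = 1/(f + 5) = 1/(5 + f))
(U(b, -11) + C(-123, 164))/(-16715 + 21284) = (1/(5 - 108) - 27/(-123))/(-16715 + 21284) = (1/(-103) - 27*(-1/123))/4569 = (-1/103 + 9/41)*(1/4569) = (886/4223)*(1/4569) = 886/19294887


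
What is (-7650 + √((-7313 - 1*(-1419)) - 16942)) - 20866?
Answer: -28516 + 2*I*√5709 ≈ -28516.0 + 151.12*I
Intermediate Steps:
(-7650 + √((-7313 - 1*(-1419)) - 16942)) - 20866 = (-7650 + √((-7313 + 1419) - 16942)) - 20866 = (-7650 + √(-5894 - 16942)) - 20866 = (-7650 + √(-22836)) - 20866 = (-7650 + 2*I*√5709) - 20866 = -28516 + 2*I*√5709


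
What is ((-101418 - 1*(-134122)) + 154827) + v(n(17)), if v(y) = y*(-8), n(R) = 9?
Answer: 187459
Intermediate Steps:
v(y) = -8*y
((-101418 - 1*(-134122)) + 154827) + v(n(17)) = ((-101418 - 1*(-134122)) + 154827) - 8*9 = ((-101418 + 134122) + 154827) - 72 = (32704 + 154827) - 72 = 187531 - 72 = 187459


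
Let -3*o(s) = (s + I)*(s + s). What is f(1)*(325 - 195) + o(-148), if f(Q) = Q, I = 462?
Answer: 93334/3 ≈ 31111.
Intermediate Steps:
o(s) = -2*s*(462 + s)/3 (o(s) = -(s + 462)*(s + s)/3 = -(462 + s)*2*s/3 = -2*s*(462 + s)/3)
f(1)*(325 - 195) + o(-148) = 1*(325 - 195) - ⅔*(-148)*(462 - 148) = 1*130 - ⅔*(-148)*314 = 130 + 92944/3 = 93334/3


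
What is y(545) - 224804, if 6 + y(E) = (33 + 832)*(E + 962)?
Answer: 1078745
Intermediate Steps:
y(E) = 832124 + 865*E (y(E) = -6 + (33 + 832)*(E + 962) = -6 + 865*(962 + E) = -6 + (832130 + 865*E) = 832124 + 865*E)
y(545) - 224804 = (832124 + 865*545) - 224804 = (832124 + 471425) - 224804 = 1303549 - 224804 = 1078745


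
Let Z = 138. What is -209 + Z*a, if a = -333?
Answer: -46163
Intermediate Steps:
-209 + Z*a = -209 + 138*(-333) = -209 - 45954 = -46163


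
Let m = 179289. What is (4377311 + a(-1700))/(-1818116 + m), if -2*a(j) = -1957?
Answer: -8756579/3277654 ≈ -2.6716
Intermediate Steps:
a(j) = 1957/2 (a(j) = -1/2*(-1957) = 1957/2)
(4377311 + a(-1700))/(-1818116 + m) = (4377311 + 1957/2)/(-1818116 + 179289) = (8756579/2)/(-1638827) = (8756579/2)*(-1/1638827) = -8756579/3277654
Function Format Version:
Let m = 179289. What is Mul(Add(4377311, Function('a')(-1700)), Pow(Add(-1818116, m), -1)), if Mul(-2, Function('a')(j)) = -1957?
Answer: Rational(-8756579, 3277654) ≈ -2.6716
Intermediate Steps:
Function('a')(j) = Rational(1957, 2) (Function('a')(j) = Mul(Rational(-1, 2), -1957) = Rational(1957, 2))
Mul(Add(4377311, Function('a')(-1700)), Pow(Add(-1818116, m), -1)) = Mul(Add(4377311, Rational(1957, 2)), Pow(Add(-1818116, 179289), -1)) = Mul(Rational(8756579, 2), Pow(-1638827, -1)) = Mul(Rational(8756579, 2), Rational(-1, 1638827)) = Rational(-8756579, 3277654)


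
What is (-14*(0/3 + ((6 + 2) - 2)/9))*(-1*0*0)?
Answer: 0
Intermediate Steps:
(-14*(0/3 + ((6 + 2) - 2)/9))*(-1*0*0) = (-14*(0*(⅓) + (8 - 2)*(⅑)))*(0*0) = -14*(0 + 6*(⅑))*0 = -14*(0 + ⅔)*0 = -14*⅔*0 = -28/3*0 = 0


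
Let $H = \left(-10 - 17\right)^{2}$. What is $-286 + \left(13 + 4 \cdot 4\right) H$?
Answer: $20855$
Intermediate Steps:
$H = 729$ ($H = \left(-27\right)^{2} = 729$)
$-286 + \left(13 + 4 \cdot 4\right) H = -286 + \left(13 + 4 \cdot 4\right) 729 = -286 + \left(13 + 16\right) 729 = -286 + 29 \cdot 729 = -286 + 21141 = 20855$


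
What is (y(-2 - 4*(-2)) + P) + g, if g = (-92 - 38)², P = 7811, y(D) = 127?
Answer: 24838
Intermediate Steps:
g = 16900 (g = (-130)² = 16900)
(y(-2 - 4*(-2)) + P) + g = (127 + 7811) + 16900 = 7938 + 16900 = 24838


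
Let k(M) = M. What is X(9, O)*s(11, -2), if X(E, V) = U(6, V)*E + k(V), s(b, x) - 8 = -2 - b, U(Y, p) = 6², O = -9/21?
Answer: -11325/7 ≈ -1617.9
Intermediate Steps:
O = -3/7 (O = -9*1/21 = -3/7 ≈ -0.42857)
U(Y, p) = 36
s(b, x) = 6 - b (s(b, x) = 8 + (-2 - b) = 6 - b)
X(E, V) = V + 36*E (X(E, V) = 36*E + V = V + 36*E)
X(9, O)*s(11, -2) = (-3/7 + 36*9)*(6 - 1*11) = (-3/7 + 324)*(6 - 11) = (2265/7)*(-5) = -11325/7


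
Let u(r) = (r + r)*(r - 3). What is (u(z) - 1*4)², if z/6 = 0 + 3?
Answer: 287296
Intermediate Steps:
z = 18 (z = 6*(0 + 3) = 6*3 = 18)
u(r) = 2*r*(-3 + r) (u(r) = (2*r)*(-3 + r) = 2*r*(-3 + r))
(u(z) - 1*4)² = (2*18*(-3 + 18) - 1*4)² = (2*18*15 - 4)² = (540 - 4)² = 536² = 287296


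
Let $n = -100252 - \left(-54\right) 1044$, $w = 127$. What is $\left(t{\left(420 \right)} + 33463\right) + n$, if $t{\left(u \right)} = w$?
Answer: $-10286$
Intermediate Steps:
$t{\left(u \right)} = 127$
$n = -43876$ ($n = -100252 - -56376 = -100252 + 56376 = -43876$)
$\left(t{\left(420 \right)} + 33463\right) + n = \left(127 + 33463\right) - 43876 = 33590 - 43876 = -10286$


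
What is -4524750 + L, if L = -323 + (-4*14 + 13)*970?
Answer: -4566783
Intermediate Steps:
L = -42033 (L = -323 + (-56 + 13)*970 = -323 - 43*970 = -323 - 41710 = -42033)
-4524750 + L = -4524750 - 42033 = -4566783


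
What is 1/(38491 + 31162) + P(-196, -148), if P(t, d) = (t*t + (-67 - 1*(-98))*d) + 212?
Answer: 2370988121/69653 ≈ 34040.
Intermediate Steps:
P(t, d) = 212 + t**2 + 31*d (P(t, d) = (t**2 + (-67 + 98)*d) + 212 = (t**2 + 31*d) + 212 = 212 + t**2 + 31*d)
1/(38491 + 31162) + P(-196, -148) = 1/(38491 + 31162) + (212 + (-196)**2 + 31*(-148)) = 1/69653 + (212 + 38416 - 4588) = 1/69653 + 34040 = 2370988121/69653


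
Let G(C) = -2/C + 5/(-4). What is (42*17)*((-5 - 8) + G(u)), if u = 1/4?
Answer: -31773/2 ≈ -15887.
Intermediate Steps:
u = 1/4 ≈ 0.25000
G(C) = -5/4 - 2/C (G(C) = -2/C + 5*(-1/4) = -2/C - 5/4 = -5/4 - 2/C)
(42*17)*((-5 - 8) + G(u)) = (42*17)*((-5 - 8) + (-5/4 - 2/1/4)) = 714*(-13 + (-5/4 - 2*4)) = 714*(-13 + (-5/4 - 8)) = 714*(-13 - 37/4) = 714*(-89/4) = -31773/2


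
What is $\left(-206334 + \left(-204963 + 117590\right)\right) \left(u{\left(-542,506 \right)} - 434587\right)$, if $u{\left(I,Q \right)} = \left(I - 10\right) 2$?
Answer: $127965496537$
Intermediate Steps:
$u{\left(I,Q \right)} = -20 + 2 I$ ($u{\left(I,Q \right)} = \left(-10 + I\right) 2 = -20 + 2 I$)
$\left(-206334 + \left(-204963 + 117590\right)\right) \left(u{\left(-542,506 \right)} - 434587\right) = \left(-206334 + \left(-204963 + 117590\right)\right) \left(\left(-20 + 2 \left(-542\right)\right) - 434587\right) = \left(-206334 - 87373\right) \left(\left(-20 - 1084\right) - 434587\right) = - 293707 \left(-1104 - 434587\right) = \left(-293707\right) \left(-435691\right) = 127965496537$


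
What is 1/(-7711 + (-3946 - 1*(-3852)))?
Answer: -1/7805 ≈ -0.00012812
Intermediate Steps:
1/(-7711 + (-3946 - 1*(-3852))) = 1/(-7711 + (-3946 + 3852)) = 1/(-7711 - 94) = 1/(-7805) = -1/7805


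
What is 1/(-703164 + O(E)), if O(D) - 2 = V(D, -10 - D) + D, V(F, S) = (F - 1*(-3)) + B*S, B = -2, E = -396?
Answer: -1/704723 ≈ -1.4190e-6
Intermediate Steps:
V(F, S) = 3 + F - 2*S (V(F, S) = (F - 1*(-3)) - 2*S = (F + 3) - 2*S = (3 + F) - 2*S = 3 + F - 2*S)
O(D) = 25 + 4*D (O(D) = 2 + ((3 + D - 2*(-10 - D)) + D) = 2 + ((3 + D + (20 + 2*D)) + D) = 2 + ((23 + 3*D) + D) = 2 + (23 + 4*D) = 25 + 4*D)
1/(-703164 + O(E)) = 1/(-703164 + (25 + 4*(-396))) = 1/(-703164 + (25 - 1584)) = 1/(-703164 - 1559) = 1/(-704723) = -1/704723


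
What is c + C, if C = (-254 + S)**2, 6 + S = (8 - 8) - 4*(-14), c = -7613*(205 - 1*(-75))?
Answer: -2090024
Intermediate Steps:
c = -2131640 (c = -7613*(205 + 75) = -7613*280 = -2131640)
S = 50 (S = -6 + ((8 - 8) - 4*(-14)) = -6 + (0 + 56) = -6 + 56 = 50)
C = 41616 (C = (-254 + 50)**2 = (-204)**2 = 41616)
c + C = -2131640 + 41616 = -2090024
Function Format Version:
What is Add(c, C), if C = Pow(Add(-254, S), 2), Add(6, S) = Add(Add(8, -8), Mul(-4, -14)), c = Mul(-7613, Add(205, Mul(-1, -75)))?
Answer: -2090024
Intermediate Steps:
c = -2131640 (c = Mul(-7613, Add(205, 75)) = Mul(-7613, 280) = -2131640)
S = 50 (S = Add(-6, Add(Add(8, -8), Mul(-4, -14))) = Add(-6, Add(0, 56)) = Add(-6, 56) = 50)
C = 41616 (C = Pow(Add(-254, 50), 2) = Pow(-204, 2) = 41616)
Add(c, C) = Add(-2131640, 41616) = -2090024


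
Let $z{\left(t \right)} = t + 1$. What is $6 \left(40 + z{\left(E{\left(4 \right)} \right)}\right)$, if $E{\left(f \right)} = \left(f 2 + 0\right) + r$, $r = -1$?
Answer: $288$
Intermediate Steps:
$E{\left(f \right)} = -1 + 2 f$ ($E{\left(f \right)} = \left(f 2 + 0\right) - 1 = \left(2 f + 0\right) - 1 = 2 f - 1 = -1 + 2 f$)
$z{\left(t \right)} = 1 + t$
$6 \left(40 + z{\left(E{\left(4 \right)} \right)}\right) = 6 \left(40 + \left(1 + \left(-1 + 2 \cdot 4\right)\right)\right) = 6 \left(40 + \left(1 + \left(-1 + 8\right)\right)\right) = 6 \left(40 + \left(1 + 7\right)\right) = 6 \left(40 + 8\right) = 6 \cdot 48 = 288$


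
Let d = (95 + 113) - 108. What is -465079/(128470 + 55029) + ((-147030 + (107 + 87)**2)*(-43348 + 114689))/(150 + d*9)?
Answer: -716038789257298/96336975 ≈ -7.4326e+6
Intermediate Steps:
d = 100 (d = 208 - 108 = 100)
-465079/(128470 + 55029) + ((-147030 + (107 + 87)**2)*(-43348 + 114689))/(150 + d*9) = -465079/(128470 + 55029) + ((-147030 + (107 + 87)**2)*(-43348 + 114689))/(150 + 100*9) = -465079/183499 + ((-147030 + 194**2)*71341)/(150 + 900) = -465079*1/183499 + ((-147030 + 37636)*71341)/1050 = -465079/183499 - 109394*71341*(1/1050) = -465079/183499 - 7804277354*1/1050 = -465079/183499 - 3902138677/525 = -716038789257298/96336975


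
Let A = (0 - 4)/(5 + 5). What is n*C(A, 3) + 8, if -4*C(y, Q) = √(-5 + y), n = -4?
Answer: 8 + 3*I*√15/5 ≈ 8.0 + 2.3238*I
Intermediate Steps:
A = -⅖ (A = -4/10 = -4*⅒ = -⅖ ≈ -0.40000)
C(y, Q) = -√(-5 + y)/4
n*C(A, 3) + 8 = -(-1)*√(-5 - ⅖) + 8 = -(-1)*√(-27/5) + 8 = -(-1)*3*I*√15/5 + 8 = -(-3)*I*√15/5 + 8 = 3*I*√15/5 + 8 = 8 + 3*I*√15/5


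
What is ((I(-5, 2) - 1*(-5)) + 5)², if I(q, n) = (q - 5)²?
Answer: 12100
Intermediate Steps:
I(q, n) = (-5 + q)²
((I(-5, 2) - 1*(-5)) + 5)² = (((-5 - 5)² - 1*(-5)) + 5)² = (((-10)² + 5) + 5)² = ((100 + 5) + 5)² = (105 + 5)² = 110² = 12100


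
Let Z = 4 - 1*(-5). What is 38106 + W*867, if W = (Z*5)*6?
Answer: 272196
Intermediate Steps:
Z = 9 (Z = 4 + 5 = 9)
W = 270 (W = (9*5)*6 = 45*6 = 270)
38106 + W*867 = 38106 + 270*867 = 38106 + 234090 = 272196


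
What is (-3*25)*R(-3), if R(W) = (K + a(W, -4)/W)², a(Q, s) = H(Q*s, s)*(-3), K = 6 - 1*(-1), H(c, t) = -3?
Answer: -1200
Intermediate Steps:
K = 7 (K = 6 + 1 = 7)
a(Q, s) = 9 (a(Q, s) = -3*(-3) = 9)
R(W) = (7 + 9/W)²
(-3*25)*R(-3) = (-3*25)*((9 + 7*(-3))²/(-3)²) = -25*(9 - 21)²/3 = -25*(-12)²/3 = -25*144/3 = -75*16 = -1200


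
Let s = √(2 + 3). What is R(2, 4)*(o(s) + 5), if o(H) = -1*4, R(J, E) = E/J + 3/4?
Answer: 11/4 ≈ 2.7500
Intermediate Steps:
R(J, E) = ¾ + E/J (R(J, E) = E/J + 3*(¼) = E/J + ¾ = ¾ + E/J)
s = √5 ≈ 2.2361
o(H) = -4
R(2, 4)*(o(s) + 5) = (¾ + 4/2)*(-4 + 5) = (¾ + 4*(½))*1 = (¾ + 2)*1 = (11/4)*1 = 11/4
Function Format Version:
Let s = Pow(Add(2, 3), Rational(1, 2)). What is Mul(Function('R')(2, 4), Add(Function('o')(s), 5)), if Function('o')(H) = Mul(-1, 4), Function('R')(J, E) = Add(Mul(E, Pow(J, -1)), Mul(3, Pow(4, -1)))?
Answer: Rational(11, 4) ≈ 2.7500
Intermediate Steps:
Function('R')(J, E) = Add(Rational(3, 4), Mul(E, Pow(J, -1))) (Function('R')(J, E) = Add(Mul(E, Pow(J, -1)), Mul(3, Rational(1, 4))) = Add(Mul(E, Pow(J, -1)), Rational(3, 4)) = Add(Rational(3, 4), Mul(E, Pow(J, -1))))
s = Pow(5, Rational(1, 2)) ≈ 2.2361
Function('o')(H) = -4
Mul(Function('R')(2, 4), Add(Function('o')(s), 5)) = Mul(Add(Rational(3, 4), Mul(4, Pow(2, -1))), Add(-4, 5)) = Mul(Add(Rational(3, 4), Mul(4, Rational(1, 2))), 1) = Mul(Add(Rational(3, 4), 2), 1) = Mul(Rational(11, 4), 1) = Rational(11, 4)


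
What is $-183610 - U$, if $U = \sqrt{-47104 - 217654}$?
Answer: $-183610 - i \sqrt{264758} \approx -1.8361 \cdot 10^{5} - 514.55 i$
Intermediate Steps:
$U = i \sqrt{264758}$ ($U = \sqrt{-264758} = i \sqrt{264758} \approx 514.55 i$)
$-183610 - U = -183610 - i \sqrt{264758}$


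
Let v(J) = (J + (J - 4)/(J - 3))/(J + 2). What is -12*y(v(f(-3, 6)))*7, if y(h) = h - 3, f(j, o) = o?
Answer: 182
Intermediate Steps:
v(J) = (J + (-4 + J)/(-3 + J))/(2 + J)
y(h) = -3 + h
-12*y(v(f(-3, 6)))*7 = -12*(-3 + (4 - 1*6² + 2*6)/(6 + 6 - 1*6²))*7 = -12*(-3 + (4 - 1*36 + 12)/(6 + 6 - 1*36))*7 = -12*(-3 + (4 - 36 + 12)/(6 + 6 - 36))*7 = -12*(-3 - 20/(-24))*7 = -12*(-3 - 1/24*(-20))*7 = -12*(-3 + ⅚)*7 = -12*(-13/6)*7 = 26*7 = 182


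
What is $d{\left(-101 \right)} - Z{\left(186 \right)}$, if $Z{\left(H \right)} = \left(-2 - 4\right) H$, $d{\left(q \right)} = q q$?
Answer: $11317$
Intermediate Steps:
$d{\left(q \right)} = q^{2}$
$Z{\left(H \right)} = - 6 H$
$d{\left(-101 \right)} - Z{\left(186 \right)} = \left(-101\right)^{2} - \left(-6\right) 186 = 10201 - -1116 = 10201 + 1116 = 11317$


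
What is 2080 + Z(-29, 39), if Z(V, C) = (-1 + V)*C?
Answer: 910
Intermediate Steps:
Z(V, C) = C*(-1 + V)
2080 + Z(-29, 39) = 2080 + 39*(-1 - 29) = 2080 + 39*(-30) = 2080 - 1170 = 910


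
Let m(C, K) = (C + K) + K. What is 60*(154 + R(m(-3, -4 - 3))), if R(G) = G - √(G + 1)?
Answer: 8220 - 240*I ≈ 8220.0 - 240.0*I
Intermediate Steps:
m(C, K) = C + 2*K
R(G) = G - √(1 + G)
60*(154 + R(m(-3, -4 - 3))) = 60*(154 + ((-3 + 2*(-4 - 3)) - √(1 + (-3 + 2*(-4 - 3))))) = 60*(154 + ((-3 + 2*(-7)) - √(1 + (-3 + 2*(-7))))) = 60*(154 + ((-3 - 14) - √(1 + (-3 - 14)))) = 60*(154 + (-17 - √(1 - 17))) = 60*(154 + (-17 - √(-16))) = 60*(154 + (-17 - 4*I)) = 60*(137 - 4*I) = 8220 - 240*I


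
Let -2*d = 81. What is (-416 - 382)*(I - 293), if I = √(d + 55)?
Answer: 233814 - 399*√58 ≈ 2.3078e+5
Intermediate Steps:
d = -81/2 (d = -½*81 = -81/2 ≈ -40.500)
I = √58/2 (I = √(-81/2 + 55) = √(29/2) = √58/2 ≈ 3.8079)
(-416 - 382)*(I - 293) = (-416 - 382)*(√58/2 - 293) = -798*(-293 + √58/2) = 233814 - 399*√58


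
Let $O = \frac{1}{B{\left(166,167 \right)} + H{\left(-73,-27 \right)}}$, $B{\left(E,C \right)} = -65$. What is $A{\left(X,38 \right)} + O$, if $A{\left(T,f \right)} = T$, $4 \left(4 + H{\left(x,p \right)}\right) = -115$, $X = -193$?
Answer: $- \frac{75467}{391} \approx -193.01$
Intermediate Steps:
$H{\left(x,p \right)} = - \frac{131}{4}$ ($H{\left(x,p \right)} = -4 + \frac{1}{4} \left(-115\right) = -4 - \frac{115}{4} = - \frac{131}{4}$)
$O = - \frac{4}{391}$ ($O = \frac{1}{-65 - \frac{131}{4}} = \frac{1}{- \frac{391}{4}} = - \frac{4}{391} \approx -0.01023$)
$A{\left(X,38 \right)} + O = -193 - \frac{4}{391} = - \frac{75467}{391}$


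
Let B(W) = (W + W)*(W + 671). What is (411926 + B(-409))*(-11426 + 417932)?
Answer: 80329650660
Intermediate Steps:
B(W) = 2*W*(671 + W) (B(W) = (2*W)*(671 + W) = 2*W*(671 + W))
(411926 + B(-409))*(-11426 + 417932) = (411926 + 2*(-409)*(671 - 409))*(-11426 + 417932) = (411926 + 2*(-409)*262)*406506 = (411926 - 214316)*406506 = 197610*406506 = 80329650660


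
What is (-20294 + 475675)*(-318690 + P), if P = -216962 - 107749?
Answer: -292992590781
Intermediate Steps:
P = -324711
(-20294 + 475675)*(-318690 + P) = (-20294 + 475675)*(-318690 - 324711) = 455381*(-643401) = -292992590781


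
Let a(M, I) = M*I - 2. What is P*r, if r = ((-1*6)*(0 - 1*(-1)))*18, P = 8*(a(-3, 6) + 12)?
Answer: 6912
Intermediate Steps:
a(M, I) = -2 + I*M (a(M, I) = I*M - 2 = -2 + I*M)
P = -64 (P = 8*((-2 + 6*(-3)) + 12) = 8*((-2 - 18) + 12) = 8*(-20 + 12) = 8*(-8) = -64)
r = -108 (r = -6*(0 + 1)*18 = -6*1*18 = -6*18 = -108)
P*r = -64*(-108) = 6912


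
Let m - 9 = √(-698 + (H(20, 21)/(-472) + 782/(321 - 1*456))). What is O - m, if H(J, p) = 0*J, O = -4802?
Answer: -4811 - 2*I*√356295/45 ≈ -4811.0 - 26.529*I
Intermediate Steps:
H(J, p) = 0
m = 9 + 2*I*√356295/45 (m = 9 + √(-698 + (0/(-472) + 782/(321 - 1*456))) = 9 + √(-698 + (0*(-1/472) + 782/(321 - 456))) = 9 + √(-698 + (0 + 782/(-135))) = 9 + √(-698 + (0 + 782*(-1/135))) = 9 + √(-698 + (0 - 782/135)) = 9 + √(-698 - 782/135) = 9 + √(-95012/135) = 9 + 2*I*√356295/45 ≈ 9.0 + 26.529*I)
O - m = -4802 - (9 + 2*I*√356295/45) = -4802 + (-9 - 2*I*√356295/45) = -4811 - 2*I*√356295/45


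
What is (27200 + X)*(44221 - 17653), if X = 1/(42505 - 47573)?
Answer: 915597036558/1267 ≈ 7.2265e+8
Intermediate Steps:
X = -1/5068 (X = 1/(-5068) = -1/5068 ≈ -0.00019732)
(27200 + X)*(44221 - 17653) = (27200 - 1/5068)*(44221 - 17653) = (137849599/5068)*26568 = 915597036558/1267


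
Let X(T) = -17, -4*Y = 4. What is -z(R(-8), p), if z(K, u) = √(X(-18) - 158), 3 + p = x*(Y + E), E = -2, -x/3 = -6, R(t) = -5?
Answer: -5*I*√7 ≈ -13.229*I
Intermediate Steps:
Y = -1 (Y = -¼*4 = -1)
x = 18 (x = -3*(-6) = 18)
p = -57 (p = -3 + 18*(-1 - 2) = -3 + 18*(-3) = -3 - 54 = -57)
z(K, u) = 5*I*√7 (z(K, u) = √(-17 - 158) = √(-175) = 5*I*√7)
-z(R(-8), p) = -5*I*√7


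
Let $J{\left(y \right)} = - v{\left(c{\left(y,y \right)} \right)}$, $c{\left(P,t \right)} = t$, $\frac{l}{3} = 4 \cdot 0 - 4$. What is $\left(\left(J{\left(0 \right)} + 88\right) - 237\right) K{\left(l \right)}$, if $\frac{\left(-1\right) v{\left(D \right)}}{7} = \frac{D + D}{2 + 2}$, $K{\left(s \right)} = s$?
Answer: $1788$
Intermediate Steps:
$l = -12$ ($l = 3 \left(4 \cdot 0 - 4\right) = 3 \left(0 - 4\right) = 3 \left(-4\right) = -12$)
$v{\left(D \right)} = - \frac{7 D}{2}$ ($v{\left(D \right)} = - 7 \frac{D + D}{2 + 2} = - 7 \frac{2 D}{4} = - 7 \cdot 2 D \frac{1}{4} = - 7 \frac{D}{2} = - \frac{7 D}{2}$)
$J{\left(y \right)} = \frac{7 y}{2}$ ($J{\left(y \right)} = - \frac{\left(-7\right) y}{2} = \frac{7 y}{2}$)
$\left(\left(J{\left(0 \right)} + 88\right) - 237\right) K{\left(l \right)} = \left(\left(\frac{7}{2} \cdot 0 + 88\right) - 237\right) \left(-12\right) = \left(\left(0 + 88\right) - 237\right) \left(-12\right) = \left(88 - 237\right) \left(-12\right) = \left(-149\right) \left(-12\right) = 1788$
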